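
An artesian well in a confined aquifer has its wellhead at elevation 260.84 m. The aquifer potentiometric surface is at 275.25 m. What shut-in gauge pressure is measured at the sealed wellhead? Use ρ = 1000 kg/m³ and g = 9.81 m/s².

P ≈ 141 kPa

Head above the cap: Δh = 275.25 − 260.84 = 14.41 m.
P = ρgΔh = 1000 × 9.81 × 14.41 = 141362 Pa ≈ 141 kPa.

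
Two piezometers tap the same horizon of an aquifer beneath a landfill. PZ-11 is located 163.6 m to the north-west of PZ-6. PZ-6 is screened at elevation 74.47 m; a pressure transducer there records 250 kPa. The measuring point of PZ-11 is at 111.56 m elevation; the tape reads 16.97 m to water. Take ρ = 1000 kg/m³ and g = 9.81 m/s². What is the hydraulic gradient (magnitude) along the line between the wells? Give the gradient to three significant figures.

Pressure head at PZ-6: ψ = P/(ρg) = 250×1000 / (1000 × 9.81) = 25.48 m.
Total head at PZ-6: h = z + ψ = 74.47 + 25.48 = 99.95 m.
Total head at PZ-11: h = 111.56 − 16.97 = 94.59 m.
Head difference: h(PZ-6) − h(PZ-11) = 99.95 − 94.59 = 5.36 m.
Hydraulic gradient: i = |Δh| / L = 5.36 / 163.6 = 0.0328.

i ≈ 0.0328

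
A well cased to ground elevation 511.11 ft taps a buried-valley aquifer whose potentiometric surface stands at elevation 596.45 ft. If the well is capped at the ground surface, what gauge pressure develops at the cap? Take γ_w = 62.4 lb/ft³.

Head above the cap: Δh = 596.45 − 511.11 = 85.34 ft.
P = γΔh/144 = 62.4 × 85.34 / 144 = 37.0 psi.

P ≈ 37.0 psi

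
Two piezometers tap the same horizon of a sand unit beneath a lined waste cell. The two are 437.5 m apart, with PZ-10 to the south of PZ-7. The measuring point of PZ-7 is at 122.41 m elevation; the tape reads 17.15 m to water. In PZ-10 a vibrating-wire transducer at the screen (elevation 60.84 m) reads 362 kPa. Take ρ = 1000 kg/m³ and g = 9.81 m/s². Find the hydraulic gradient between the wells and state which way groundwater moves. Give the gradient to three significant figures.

Total head at PZ-7: h = 122.41 − 17.15 = 105.26 m.
Pressure head at PZ-10: ψ = P/(ρg) = 362×1000 / (1000 × 9.81) = 36.90 m.
Total head at PZ-10: h = z + ψ = 60.84 + 36.90 = 97.74 m.
Head difference: h(PZ-7) − h(PZ-10) = 105.26 − 97.74 = 7.52 m.
Hydraulic gradient: i = |Δh| / L = 7.52 / 437.5 = 0.0172.
Flow is from higher to lower head: from PZ-7 toward PZ-10, i.e. toward the south.

i ≈ 0.0172; groundwater flows toward the south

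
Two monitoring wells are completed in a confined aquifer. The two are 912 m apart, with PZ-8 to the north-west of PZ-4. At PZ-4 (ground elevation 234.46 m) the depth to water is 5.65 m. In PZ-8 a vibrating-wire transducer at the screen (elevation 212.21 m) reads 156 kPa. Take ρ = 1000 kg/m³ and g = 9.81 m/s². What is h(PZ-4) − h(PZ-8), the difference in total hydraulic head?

Δh ≈ 0.70 m

Total head at PZ-4: h = 234.46 − 5.65 = 228.81 m.
Pressure head at PZ-8: ψ = P/(ρg) = 156×1000 / (1000 × 9.81) = 15.90 m.
Total head at PZ-8: h = z + ψ = 212.21 + 15.90 = 228.11 m.
Head difference: h(PZ-4) − h(PZ-8) = 228.81 − 228.11 = 0.70 m.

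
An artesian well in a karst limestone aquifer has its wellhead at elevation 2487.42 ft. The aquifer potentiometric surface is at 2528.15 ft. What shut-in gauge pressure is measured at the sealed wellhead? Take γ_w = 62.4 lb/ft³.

P ≈ 17.6 psi

Head above the cap: Δh = 2528.15 − 2487.42 = 40.73 ft.
P = γΔh/144 = 62.4 × 40.73 / 144 = 17.6 psi.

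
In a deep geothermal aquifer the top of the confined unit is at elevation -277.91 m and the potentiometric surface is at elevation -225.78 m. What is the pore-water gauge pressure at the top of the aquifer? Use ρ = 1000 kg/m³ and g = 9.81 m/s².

P ≈ 511 kPa

Pressure head at the aquifer top: ψ = h − z = -225.78 − (-277.91) = 52.13 m.
P = ρgψ = 1000 × 9.81 × 52.13 = 511395 Pa ≈ 511 kPa.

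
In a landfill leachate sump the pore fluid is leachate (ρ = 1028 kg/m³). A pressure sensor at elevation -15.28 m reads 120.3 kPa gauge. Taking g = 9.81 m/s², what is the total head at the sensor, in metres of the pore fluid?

h ≈ -3.35 m

ψ = P/(ρg) = 120.3×1000 / (1028 × 9.81) = 11.93 m.
h = z + ψ = -15.28 + 11.93 = -3.35 m.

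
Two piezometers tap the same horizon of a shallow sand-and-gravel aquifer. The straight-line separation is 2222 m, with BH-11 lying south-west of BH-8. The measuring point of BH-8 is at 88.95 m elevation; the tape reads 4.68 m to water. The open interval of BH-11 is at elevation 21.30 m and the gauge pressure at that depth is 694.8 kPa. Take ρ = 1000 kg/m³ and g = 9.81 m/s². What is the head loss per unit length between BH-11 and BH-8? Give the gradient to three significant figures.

i ≈ 0.00354 m/m

Total head at BH-8: h = 88.95 − 4.68 = 84.27 m.
Pressure head at BH-11: ψ = P/(ρg) = 694.8×1000 / (1000 × 9.81) = 70.83 m.
Total head at BH-11: h = z + ψ = 21.30 + 70.83 = 92.13 m.
Head difference: h(BH-8) − h(BH-11) = 84.27 − 92.13 = -7.86 m.
Hydraulic gradient: i = |Δh| / L = 7.86 / 2222 = 0.00354.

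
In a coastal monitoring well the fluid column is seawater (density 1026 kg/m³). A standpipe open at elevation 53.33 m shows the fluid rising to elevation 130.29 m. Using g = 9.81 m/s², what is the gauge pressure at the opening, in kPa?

Pressure head ψ = h − z = 130.29 − 53.33 = 76.96 m.
P = ρgψ = 1026 × 9.81 × 76.96 = 774607 Pa ≈ 775 kPa.

P ≈ 775 kPa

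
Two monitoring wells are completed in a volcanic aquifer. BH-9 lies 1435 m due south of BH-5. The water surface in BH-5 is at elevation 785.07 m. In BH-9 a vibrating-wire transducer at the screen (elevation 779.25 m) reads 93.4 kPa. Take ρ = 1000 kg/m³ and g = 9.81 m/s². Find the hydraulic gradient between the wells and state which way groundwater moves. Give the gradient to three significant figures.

Total head at BH-5: h = 785.07 m (water level in the piezometer is the total head).
Pressure head at BH-9: ψ = P/(ρg) = 93.4×1000 / (1000 × 9.81) = 9.52 m.
Total head at BH-9: h = z + ψ = 779.25 + 9.52 = 788.77 m.
Head difference: h(BH-5) − h(BH-9) = 785.07 − 788.77 = -3.70 m.
Hydraulic gradient: i = |Δh| / L = 3.70 / 1435 = 0.00258.
Flow is from higher to lower head: from BH-9 toward BH-5, i.e. toward the north.

i ≈ 0.00258; groundwater flows toward the north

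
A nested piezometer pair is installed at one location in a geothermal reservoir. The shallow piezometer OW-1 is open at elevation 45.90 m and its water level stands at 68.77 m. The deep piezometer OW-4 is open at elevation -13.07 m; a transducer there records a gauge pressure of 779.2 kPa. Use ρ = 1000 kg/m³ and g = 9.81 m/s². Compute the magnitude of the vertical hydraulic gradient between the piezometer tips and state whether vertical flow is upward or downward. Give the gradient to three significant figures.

|i_v| ≈ 0.0409; vertical flow is downward

Total head at OW-1: h = 68.77 m (water level in the standpipe).
Pressure head at OW-4: ψ = P/(ρg) = 779.2×1000 / (1000 × 9.81) = 79.43 m.
Total head at OW-4: h = z + ψ = -13.07 + 79.43 = 66.36 m.
Δh = h(OW-1) − h(OW-4) = 68.77 − 66.36 = 2.41 m.
Vertical separation Δz = 45.90 − (-13.07) = 58.97 m.
|i_v| = |Δh| / Δz = 2.41 / 58.97 = 0.0409.
Head is higher in the shallow piezometer, so vertical flow is downward (recharge condition).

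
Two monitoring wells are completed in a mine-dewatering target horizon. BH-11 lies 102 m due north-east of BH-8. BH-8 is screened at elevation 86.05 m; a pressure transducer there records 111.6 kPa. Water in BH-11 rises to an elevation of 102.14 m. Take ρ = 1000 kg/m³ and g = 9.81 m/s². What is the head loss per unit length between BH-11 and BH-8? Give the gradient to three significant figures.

Pressure head at BH-8: ψ = P/(ρg) = 111.6×1000 / (1000 × 9.81) = 11.38 m.
Total head at BH-8: h = z + ψ = 86.05 + 11.38 = 97.43 m.
Total head at BH-11: h = 102.14 m (water level in the piezometer is the total head).
Head difference: h(BH-8) − h(BH-11) = 97.43 − 102.14 = -4.71 m.
Hydraulic gradient: i = |Δh| / L = 4.71 / 102 = 0.0462.

i ≈ 0.0462 m/m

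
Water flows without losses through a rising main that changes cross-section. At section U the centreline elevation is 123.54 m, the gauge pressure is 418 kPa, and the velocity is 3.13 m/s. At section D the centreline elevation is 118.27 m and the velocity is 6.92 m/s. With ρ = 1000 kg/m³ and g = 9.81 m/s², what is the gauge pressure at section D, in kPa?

Pressure head at U: ψ₁ = P₁/(ρg) = 418×1000 / (1000 × 9.81) = 42.61 m.
Velocity heads: v₁²/2g = 3.13²/19.62 = 0.499 m; v₂²/2g = 6.92²/19.62 = 2.441 m.
Total head H = z₁ + ψ₁ + v₁²/2g = 123.54 + 42.61 + 0.499 = 166.65 m.
ψ₂ = H − z₂ − v₂²/2g = 166.65 − 118.27 − 2.441 = 45.94 m.
P₂ = ρgψ₂ = 1000 × 9.81 × 45.94 ≈ 451 kPa.

P₂ ≈ 451 kPa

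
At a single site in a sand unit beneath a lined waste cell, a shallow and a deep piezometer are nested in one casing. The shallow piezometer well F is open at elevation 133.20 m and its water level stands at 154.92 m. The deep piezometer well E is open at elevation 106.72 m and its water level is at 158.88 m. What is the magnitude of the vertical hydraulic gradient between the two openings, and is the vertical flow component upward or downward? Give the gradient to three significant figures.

Total head at well F: h = 154.92 m (water level in the standpipe).
Total head at well E: h = 158.88 m.
Δh = h(well F) − h(well E) = 154.92 − 158.88 = -3.96 m.
Vertical separation Δz = 133.20 − 106.72 = 26.48 m.
|i_v| = |Δh| / Δz = 3.96 / 26.48 = 0.150.
Head is higher in the deep piezometer, so vertical flow is upward (discharge condition).

|i_v| ≈ 0.150; vertical flow is upward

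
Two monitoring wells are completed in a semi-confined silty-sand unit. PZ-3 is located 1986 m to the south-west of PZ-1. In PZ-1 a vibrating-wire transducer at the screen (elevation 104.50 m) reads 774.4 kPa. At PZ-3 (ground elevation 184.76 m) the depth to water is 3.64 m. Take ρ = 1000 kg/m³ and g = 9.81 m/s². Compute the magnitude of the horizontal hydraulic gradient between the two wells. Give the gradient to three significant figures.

Pressure head at PZ-1: ψ = P/(ρg) = 774.4×1000 / (1000 × 9.81) = 78.94 m.
Total head at PZ-1: h = z + ψ = 104.50 + 78.94 = 183.44 m.
Total head at PZ-3: h = 184.76 − 3.64 = 181.12 m.
Head difference: h(PZ-1) − h(PZ-3) = 183.44 − 181.12 = 2.32 m.
Hydraulic gradient: i = |Δh| / L = 2.32 / 1986 = 0.00117.

i ≈ 0.00117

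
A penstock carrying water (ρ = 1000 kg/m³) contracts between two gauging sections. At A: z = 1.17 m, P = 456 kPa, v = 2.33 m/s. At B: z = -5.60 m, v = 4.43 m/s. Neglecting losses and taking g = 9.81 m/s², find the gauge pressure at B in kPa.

P₂ ≈ 515 kPa

Pressure head at A: ψ₁ = P₁/(ρg) = 456×1000 / (1000 × 9.81) = 46.48 m.
Velocity heads: v₁²/2g = 2.33²/19.62 = 0.277 m; v₂²/2g = 4.43²/19.62 = 1.000 m.
Total head H = z₁ + ψ₁ + v₁²/2g = 1.17 + 46.48 + 0.277 = 47.93 m.
ψ₂ = H − z₂ − v₂²/2g = 47.93 − (-5.60) − 1.000 = 52.53 m.
P₂ = ρgψ₂ = 1000 × 9.81 × 52.53 ≈ 515 kPa.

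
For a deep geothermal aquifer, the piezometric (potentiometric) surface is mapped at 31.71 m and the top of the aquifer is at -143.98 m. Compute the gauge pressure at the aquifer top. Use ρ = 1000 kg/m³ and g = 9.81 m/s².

P ≈ 1720 kPa

Pressure head at the aquifer top: ψ = h − z = 31.71 − (-143.98) = 175.69 m.
P = ρgψ = 1000 × 9.81 × 175.69 = 1723519 Pa ≈ 1720 kPa.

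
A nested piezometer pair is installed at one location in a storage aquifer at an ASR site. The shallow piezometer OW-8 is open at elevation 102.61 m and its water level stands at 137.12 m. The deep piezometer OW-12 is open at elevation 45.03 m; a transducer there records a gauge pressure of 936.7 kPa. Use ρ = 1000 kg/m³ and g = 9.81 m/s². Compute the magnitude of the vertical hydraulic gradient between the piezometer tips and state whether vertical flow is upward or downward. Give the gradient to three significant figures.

|i_v| ≈ 0.0589; vertical flow is upward

Total head at OW-8: h = 137.12 m (water level in the standpipe).
Pressure head at OW-12: ψ = P/(ρg) = 936.7×1000 / (1000 × 9.81) = 95.48 m.
Total head at OW-12: h = z + ψ = 45.03 + 95.48 = 140.51 m.
Δh = h(OW-8) − h(OW-12) = 137.12 − 140.51 = -3.39 m.
Vertical separation Δz = 102.61 − 45.03 = 57.58 m.
|i_v| = |Δh| / Δz = 3.39 / 57.58 = 0.0589.
Head is higher in the deep piezometer, so vertical flow is upward (discharge condition).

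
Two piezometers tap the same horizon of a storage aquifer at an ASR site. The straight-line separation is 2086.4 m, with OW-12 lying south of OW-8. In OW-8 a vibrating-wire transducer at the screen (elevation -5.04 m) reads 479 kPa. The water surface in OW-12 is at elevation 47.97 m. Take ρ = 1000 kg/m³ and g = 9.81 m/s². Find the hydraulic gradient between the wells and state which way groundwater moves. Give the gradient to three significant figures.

Pressure head at OW-8: ψ = P/(ρg) = 479×1000 / (1000 × 9.81) = 48.83 m.
Total head at OW-8: h = z + ψ = -5.04 + 48.83 = 43.79 m.
Total head at OW-12: h = 47.97 m (water level in the piezometer is the total head).
Head difference: h(OW-8) − h(OW-12) = 43.79 − 47.97 = -4.18 m.
Hydraulic gradient: i = |Δh| / L = 4.18 / 2086.4 = 0.00200.
Flow is from higher to lower head: from OW-12 toward OW-8, i.e. toward the north.

i ≈ 0.00200; groundwater flows toward the north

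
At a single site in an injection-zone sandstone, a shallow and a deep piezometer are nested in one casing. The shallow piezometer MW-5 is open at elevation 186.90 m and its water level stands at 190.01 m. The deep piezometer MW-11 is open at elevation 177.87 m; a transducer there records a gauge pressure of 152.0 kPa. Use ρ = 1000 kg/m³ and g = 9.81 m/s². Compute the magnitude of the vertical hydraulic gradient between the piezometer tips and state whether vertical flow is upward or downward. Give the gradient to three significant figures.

|i_v| ≈ 0.371; vertical flow is upward

Total head at MW-5: h = 190.01 m (water level in the standpipe).
Pressure head at MW-11: ψ = P/(ρg) = 152.0×1000 / (1000 × 9.81) = 15.49 m.
Total head at MW-11: h = z + ψ = 177.87 + 15.49 = 193.36 m.
Δh = h(MW-5) − h(MW-11) = 190.01 − 193.36 = -3.35 m.
Vertical separation Δz = 186.90 − 177.87 = 9.03 m.
|i_v| = |Δh| / Δz = 3.35 / 9.03 = 0.371.
Head is higher in the deep piezometer, so vertical flow is upward (discharge condition).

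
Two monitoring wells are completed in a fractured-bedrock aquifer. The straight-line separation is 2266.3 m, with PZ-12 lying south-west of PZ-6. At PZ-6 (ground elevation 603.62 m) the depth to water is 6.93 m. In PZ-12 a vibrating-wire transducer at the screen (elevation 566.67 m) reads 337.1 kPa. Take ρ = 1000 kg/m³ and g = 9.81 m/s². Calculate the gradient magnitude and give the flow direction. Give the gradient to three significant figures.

i ≈ 0.00192; groundwater flows toward the north-east

Total head at PZ-6: h = 603.62 − 6.93 = 596.69 m.
Pressure head at PZ-12: ψ = P/(ρg) = 337.1×1000 / (1000 × 9.81) = 34.36 m.
Total head at PZ-12: h = z + ψ = 566.67 + 34.36 = 601.03 m.
Head difference: h(PZ-6) − h(PZ-12) = 596.69 − 601.03 = -4.34 m.
Hydraulic gradient: i = |Δh| / L = 4.34 / 2266.3 = 0.00192.
Flow is from higher to lower head: from PZ-12 toward PZ-6, i.e. toward the north-east.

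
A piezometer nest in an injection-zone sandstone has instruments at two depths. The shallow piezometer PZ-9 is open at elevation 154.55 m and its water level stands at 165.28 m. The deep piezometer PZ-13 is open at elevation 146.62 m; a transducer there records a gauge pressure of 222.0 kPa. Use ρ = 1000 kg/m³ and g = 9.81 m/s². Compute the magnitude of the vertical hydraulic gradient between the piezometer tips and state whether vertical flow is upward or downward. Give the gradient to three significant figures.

|i_v| ≈ 0.501; vertical flow is upward

Total head at PZ-9: h = 165.28 m (water level in the standpipe).
Pressure head at PZ-13: ψ = P/(ρg) = 222.0×1000 / (1000 × 9.81) = 22.63 m.
Total head at PZ-13: h = z + ψ = 146.62 + 22.63 = 169.25 m.
Δh = h(PZ-9) − h(PZ-13) = 165.28 − 169.25 = -3.97 m.
Vertical separation Δz = 154.55 − 146.62 = 7.93 m.
|i_v| = |Δh| / Δz = 3.97 / 7.93 = 0.501.
Head is higher in the deep piezometer, so vertical flow is upward (discharge condition).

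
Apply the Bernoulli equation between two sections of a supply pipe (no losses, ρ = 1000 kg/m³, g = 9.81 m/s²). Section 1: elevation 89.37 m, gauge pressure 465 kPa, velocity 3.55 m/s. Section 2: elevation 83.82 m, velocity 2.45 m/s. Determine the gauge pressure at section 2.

P₂ ≈ 523 kPa

Pressure head at 1: ψ₁ = P₁/(ρg) = 465×1000 / (1000 × 9.81) = 47.40 m.
Velocity heads: v₁²/2g = 3.55²/19.62 = 0.642 m; v₂²/2g = 2.45²/19.62 = 0.306 m.
Total head H = z₁ + ψ₁ + v₁²/2g = 89.37 + 47.40 + 0.642 = 137.41 m.
ψ₂ = H − z₂ − v₂²/2g = 137.41 − 83.82 − 0.306 = 53.28 m.
P₂ = ρgψ₂ = 1000 × 9.81 × 53.28 ≈ 523 kPa.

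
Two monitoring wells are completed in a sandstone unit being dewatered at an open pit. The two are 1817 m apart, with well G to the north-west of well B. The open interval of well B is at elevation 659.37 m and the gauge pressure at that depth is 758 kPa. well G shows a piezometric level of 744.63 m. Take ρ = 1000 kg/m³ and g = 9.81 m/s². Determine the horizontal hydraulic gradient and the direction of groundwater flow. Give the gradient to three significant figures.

Pressure head at well B: ψ = P/(ρg) = 758×1000 / (1000 × 9.81) = 77.27 m.
Total head at well B: h = z + ψ = 659.37 + 77.27 = 736.64 m.
Total head at well G: h = 744.63 m (water level in the piezometer is the total head).
Head difference: h(well B) − h(well G) = 736.64 − 744.63 = -7.99 m.
Hydraulic gradient: i = |Δh| / L = 7.99 / 1817 = 0.00440.
Flow is from higher to lower head: from well G toward well B, i.e. toward the south-east.

i ≈ 0.00440; groundwater flows toward the south-east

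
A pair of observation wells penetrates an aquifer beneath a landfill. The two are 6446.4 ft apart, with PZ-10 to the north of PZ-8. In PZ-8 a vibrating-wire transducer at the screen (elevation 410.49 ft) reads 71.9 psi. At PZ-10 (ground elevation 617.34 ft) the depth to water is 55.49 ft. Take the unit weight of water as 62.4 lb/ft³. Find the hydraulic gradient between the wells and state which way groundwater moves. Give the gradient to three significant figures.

Pressure head at PZ-8: ψ = 144·P/γ = 144 × 71.9 / 62.4 = 165.92 ft.
Total head at PZ-8: h = z + ψ = 410.49 + 165.92 = 576.41 ft.
Total head at PZ-10: h = 617.34 − 55.49 = 561.85 ft.
Head difference: h(PZ-8) − h(PZ-10) = 576.41 − 561.85 = 14.56 ft.
Hydraulic gradient: i = |Δh| / L = 14.56 / 6446.4 = 0.00226.
Flow is from higher to lower head: from PZ-8 toward PZ-10, i.e. toward the north.

i ≈ 0.00226; groundwater flows toward the north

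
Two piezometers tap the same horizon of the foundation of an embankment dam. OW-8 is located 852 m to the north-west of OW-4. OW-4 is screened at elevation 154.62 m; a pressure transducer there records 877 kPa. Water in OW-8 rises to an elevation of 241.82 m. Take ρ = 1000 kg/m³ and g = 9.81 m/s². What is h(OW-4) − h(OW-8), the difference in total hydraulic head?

Pressure head at OW-4: ψ = P/(ρg) = 877×1000 / (1000 × 9.81) = 89.40 m.
Total head at OW-4: h = z + ψ = 154.62 + 89.40 = 244.02 m.
Total head at OW-8: h = 241.82 m (water level in the piezometer is the total head).
Head difference: h(OW-4) − h(OW-8) = 244.02 − 241.82 = 2.20 m.

Δh ≈ 2.20 m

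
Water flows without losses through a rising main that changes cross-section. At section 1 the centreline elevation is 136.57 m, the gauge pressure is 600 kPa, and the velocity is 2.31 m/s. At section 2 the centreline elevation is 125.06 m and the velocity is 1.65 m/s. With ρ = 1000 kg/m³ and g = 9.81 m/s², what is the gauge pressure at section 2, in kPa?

P₂ ≈ 714 kPa

Pressure head at 1: ψ₁ = P₁/(ρg) = 600×1000 / (1000 × 9.81) = 61.16 m.
Velocity heads: v₁²/2g = 2.31²/19.62 = 0.272 m; v₂²/2g = 1.65²/19.62 = 0.139 m.
Total head H = z₁ + ψ₁ + v₁²/2g = 136.57 + 61.16 + 0.272 = 198.00 m.
ψ₂ = H − z₂ − v₂²/2g = 198.00 − 125.06 − 0.139 = 72.80 m.
P₂ = ρgψ₂ = 1000 × 9.81 × 72.80 ≈ 714 kPa.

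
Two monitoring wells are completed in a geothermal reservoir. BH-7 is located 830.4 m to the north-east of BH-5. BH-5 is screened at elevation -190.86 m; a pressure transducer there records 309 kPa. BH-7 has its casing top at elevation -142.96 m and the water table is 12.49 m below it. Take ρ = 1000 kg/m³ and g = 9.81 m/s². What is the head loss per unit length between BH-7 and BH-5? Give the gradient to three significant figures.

Pressure head at BH-5: ψ = P/(ρg) = 309×1000 / (1000 × 9.81) = 31.50 m.
Total head at BH-5: h = z + ψ = -190.86 + 31.50 = -159.36 m.
Total head at BH-7: h = -142.96 − 12.49 = -155.45 m.
Head difference: h(BH-5) − h(BH-7) = -159.36 − (-155.45) = -3.91 m.
Hydraulic gradient: i = |Δh| / L = 3.91 / 830.4 = 0.00471.

i ≈ 0.00471 m/m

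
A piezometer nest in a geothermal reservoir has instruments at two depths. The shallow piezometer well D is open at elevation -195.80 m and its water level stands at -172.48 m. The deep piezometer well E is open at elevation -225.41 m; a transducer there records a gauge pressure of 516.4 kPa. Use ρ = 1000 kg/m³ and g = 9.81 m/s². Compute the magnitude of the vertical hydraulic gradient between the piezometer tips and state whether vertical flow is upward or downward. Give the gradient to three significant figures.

|i_v| ≈ 0.00979; vertical flow is downward

Total head at well D: h = -172.48 m (water level in the standpipe).
Pressure head at well E: ψ = P/(ρg) = 516.4×1000 / (1000 × 9.81) = 52.64 m.
Total head at well E: h = z + ψ = -225.41 + 52.64 = -172.77 m.
Δh = h(well D) − h(well E) = -172.48 − (-172.77) = 0.29 m.
Vertical separation Δz = -195.80 − (-225.41) = 29.61 m.
|i_v| = |Δh| / Δz = 0.29 / 29.61 = 0.00979.
Head is higher in the shallow piezometer, so vertical flow is downward (recharge condition).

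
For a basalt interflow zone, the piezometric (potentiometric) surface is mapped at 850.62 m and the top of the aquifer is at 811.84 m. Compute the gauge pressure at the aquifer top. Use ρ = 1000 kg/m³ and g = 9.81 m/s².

P ≈ 380 kPa

Pressure head at the aquifer top: ψ = h − z = 850.62 − 811.84 = 38.78 m.
P = ρgψ = 1000 × 9.81 × 38.78 = 380432 Pa ≈ 380 kPa.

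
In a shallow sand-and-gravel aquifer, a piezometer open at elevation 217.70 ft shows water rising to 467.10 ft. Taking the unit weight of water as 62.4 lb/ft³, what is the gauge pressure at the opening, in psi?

P ≈ 108 psi

Pressure head ψ = h − z = 467.10 − 217.70 = 249.40 ft.
P = γ·ψ / 144 = 62.4 × 249.40 / 144 = 108 psi.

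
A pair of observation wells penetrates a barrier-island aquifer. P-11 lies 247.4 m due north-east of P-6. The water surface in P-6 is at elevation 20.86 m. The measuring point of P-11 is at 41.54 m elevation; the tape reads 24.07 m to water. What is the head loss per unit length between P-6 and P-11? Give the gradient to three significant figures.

Total head at P-6: h = 20.86 m (water level in the piezometer is the total head).
Total head at P-11: h = 41.54 − 24.07 = 17.47 m.
Head difference: h(P-6) − h(P-11) = 20.86 − 17.47 = 3.39 m.
Hydraulic gradient: i = |Δh| / L = 3.39 / 247.4 = 0.0137.

i ≈ 0.0137 m/m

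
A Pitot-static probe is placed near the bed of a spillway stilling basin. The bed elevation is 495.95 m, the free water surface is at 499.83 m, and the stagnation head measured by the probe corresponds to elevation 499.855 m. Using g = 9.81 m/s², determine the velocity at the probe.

Near the bed, under hydrostatic conditions, the piezometric head (z + ψ) equals the free-surface elevation, 499.83 m.
Velocity head = total − piezometric = 499.855 − 499.83 = 0.025 m.
v = √(2g·h_v) = √(2 × 9.81 × 0.025) = 0.700 m/s.

v ≈ 0.700 m/s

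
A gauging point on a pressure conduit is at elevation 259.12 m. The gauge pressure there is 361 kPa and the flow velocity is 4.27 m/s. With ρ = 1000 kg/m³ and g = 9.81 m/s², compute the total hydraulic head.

h ≈ 296.85 m

Pressure head ψ = P/(ρg) = 361×1000 / (1000 × 9.81) = 36.80 m.
Velocity head = v²/(2g) = 4.27² / (2 × 9.81) = 0.929 m.
h = z + ψ + v²/(2g) = 259.12 + 36.80 + 0.929 = 296.85 m.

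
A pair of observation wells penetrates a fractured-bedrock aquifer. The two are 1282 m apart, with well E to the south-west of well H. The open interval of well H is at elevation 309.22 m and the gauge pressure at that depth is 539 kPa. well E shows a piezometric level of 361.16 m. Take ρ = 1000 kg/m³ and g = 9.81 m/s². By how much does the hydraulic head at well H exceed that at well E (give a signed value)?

Pressure head at well H: ψ = P/(ρg) = 539×1000 / (1000 × 9.81) = 54.94 m.
Total head at well H: h = z + ψ = 309.22 + 54.94 = 364.16 m.
Total head at well E: h = 361.16 m (water level in the piezometer is the total head).
Head difference: h(well H) − h(well E) = 364.16 − 361.16 = 3.00 m.

Δh ≈ 3.00 m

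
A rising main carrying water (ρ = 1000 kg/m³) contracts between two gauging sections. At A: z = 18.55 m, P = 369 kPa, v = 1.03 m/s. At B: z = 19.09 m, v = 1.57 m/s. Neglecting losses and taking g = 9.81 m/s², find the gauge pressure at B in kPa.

P₂ ≈ 363 kPa

Pressure head at A: ψ₁ = P₁/(ρg) = 369×1000 / (1000 × 9.81) = 37.61 m.
Velocity heads: v₁²/2g = 1.03²/19.62 = 0.054 m; v₂²/2g = 1.57²/19.62 = 0.126 m.
Total head H = z₁ + ψ₁ + v₁²/2g = 18.55 + 37.61 + 0.054 = 56.21 m.
ψ₂ = H − z₂ − v₂²/2g = 56.21 − 19.09 − 0.126 = 36.99 m.
P₂ = ρgψ₂ = 1000 × 9.81 × 36.99 ≈ 363 kPa.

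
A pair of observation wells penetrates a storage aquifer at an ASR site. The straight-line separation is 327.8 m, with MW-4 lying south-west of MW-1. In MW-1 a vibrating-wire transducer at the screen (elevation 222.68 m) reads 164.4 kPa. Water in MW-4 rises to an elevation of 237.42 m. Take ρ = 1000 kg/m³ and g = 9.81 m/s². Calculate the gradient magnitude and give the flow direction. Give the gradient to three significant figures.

Pressure head at MW-1: ψ = P/(ρg) = 164.4×1000 / (1000 × 9.81) = 16.76 m.
Total head at MW-1: h = z + ψ = 222.68 + 16.76 = 239.44 m.
Total head at MW-4: h = 237.42 m (water level in the piezometer is the total head).
Head difference: h(MW-1) − h(MW-4) = 239.44 − 237.42 = 2.02 m.
Hydraulic gradient: i = |Δh| / L = 2.02 / 327.8 = 0.00616.
Flow is from higher to lower head: from MW-1 toward MW-4, i.e. toward the south-west.

i ≈ 0.00616; groundwater flows toward the south-west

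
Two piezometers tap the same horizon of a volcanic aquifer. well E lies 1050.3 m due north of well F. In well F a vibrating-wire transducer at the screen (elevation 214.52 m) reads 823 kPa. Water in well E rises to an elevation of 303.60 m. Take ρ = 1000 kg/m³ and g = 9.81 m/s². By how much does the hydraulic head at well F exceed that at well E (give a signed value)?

Δh ≈ -5.19 m

Pressure head at well F: ψ = P/(ρg) = 823×1000 / (1000 × 9.81) = 83.89 m.
Total head at well F: h = z + ψ = 214.52 + 83.89 = 298.41 m.
Total head at well E: h = 303.60 m (water level in the piezometer is the total head).
Head difference: h(well F) − h(well E) = 298.41 − 303.60 = -5.19 m.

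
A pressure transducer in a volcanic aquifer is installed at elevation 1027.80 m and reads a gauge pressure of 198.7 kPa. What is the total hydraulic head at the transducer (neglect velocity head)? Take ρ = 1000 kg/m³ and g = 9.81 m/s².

h ≈ 1048.05 m

ψ = P/(ρg) = 198.7×1000 / (1000 × 9.81) = 20.25 m.
h = z + ψ = 1027.80 + 20.25 = 1048.05 m.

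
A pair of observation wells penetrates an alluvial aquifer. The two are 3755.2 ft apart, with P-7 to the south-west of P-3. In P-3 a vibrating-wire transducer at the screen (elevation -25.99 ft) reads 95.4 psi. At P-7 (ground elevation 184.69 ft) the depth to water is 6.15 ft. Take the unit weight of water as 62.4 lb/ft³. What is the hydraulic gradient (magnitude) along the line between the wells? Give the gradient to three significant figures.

Pressure head at P-3: ψ = 144·P/γ = 144 × 95.4 / 62.4 = 220.15 ft.
Total head at P-3: h = z + ψ = -25.99 + 220.15 = 194.16 ft.
Total head at P-7: h = 184.69 − 6.15 = 178.54 ft.
Head difference: h(P-3) − h(P-7) = 194.16 − 178.54 = 15.62 ft.
Hydraulic gradient: i = |Δh| / L = 15.62 / 3755.2 = 0.00416.

i ≈ 0.00416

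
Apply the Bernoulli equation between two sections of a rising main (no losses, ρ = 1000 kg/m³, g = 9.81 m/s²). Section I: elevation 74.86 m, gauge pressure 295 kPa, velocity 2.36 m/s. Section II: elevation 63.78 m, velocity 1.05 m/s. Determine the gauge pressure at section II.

Pressure head at I: ψ₁ = P₁/(ρg) = 295×1000 / (1000 × 9.81) = 30.07 m.
Velocity heads: v₁²/2g = 2.36²/19.62 = 0.284 m; v₂²/2g = 1.05²/19.62 = 0.056 m.
Total head H = z₁ + ψ₁ + v₁²/2g = 74.86 + 30.07 + 0.284 = 105.21 m.
ψ₂ = H − z₂ − v₂²/2g = 105.21 − 63.78 − 0.056 = 41.37 m.
P₂ = ρgψ₂ = 1000 × 9.81 × 41.37 ≈ 406 kPa.

P₂ ≈ 406 kPa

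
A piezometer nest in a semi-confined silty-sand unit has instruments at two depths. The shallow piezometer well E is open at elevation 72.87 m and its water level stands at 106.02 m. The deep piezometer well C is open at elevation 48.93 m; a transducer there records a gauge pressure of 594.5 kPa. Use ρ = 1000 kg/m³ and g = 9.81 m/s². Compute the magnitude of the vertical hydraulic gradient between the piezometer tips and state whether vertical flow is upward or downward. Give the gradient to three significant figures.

|i_v| ≈ 0.147; vertical flow is upward

Total head at well E: h = 106.02 m (water level in the standpipe).
Pressure head at well C: ψ = P/(ρg) = 594.5×1000 / (1000 × 9.81) = 60.60 m.
Total head at well C: h = z + ψ = 48.93 + 60.60 = 109.53 m.
Δh = h(well E) − h(well C) = 106.02 − 109.53 = -3.51 m.
Vertical separation Δz = 72.87 − 48.93 = 23.94 m.
|i_v| = |Δh| / Δz = 3.51 / 23.94 = 0.147.
Head is higher in the deep piezometer, so vertical flow is upward (discharge condition).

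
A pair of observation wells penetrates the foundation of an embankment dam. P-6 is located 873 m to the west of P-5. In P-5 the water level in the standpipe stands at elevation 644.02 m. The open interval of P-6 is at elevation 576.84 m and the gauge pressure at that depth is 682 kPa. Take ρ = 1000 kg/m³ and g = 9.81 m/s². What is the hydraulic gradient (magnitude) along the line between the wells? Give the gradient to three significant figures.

i ≈ 0.00268

Total head at P-5: h = 644.02 m (water level in the piezometer is the total head).
Pressure head at P-6: ψ = P/(ρg) = 682×1000 / (1000 × 9.81) = 69.52 m.
Total head at P-6: h = z + ψ = 576.84 + 69.52 = 646.36 m.
Head difference: h(P-5) − h(P-6) = 644.02 − 646.36 = -2.34 m.
Hydraulic gradient: i = |Δh| / L = 2.34 / 873 = 0.00268.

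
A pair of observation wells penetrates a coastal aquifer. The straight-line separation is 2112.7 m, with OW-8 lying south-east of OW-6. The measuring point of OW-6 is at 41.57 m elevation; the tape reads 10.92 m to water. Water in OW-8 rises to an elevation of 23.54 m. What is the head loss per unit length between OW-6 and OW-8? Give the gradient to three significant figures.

Total head at OW-6: h = 41.57 − 10.92 = 30.65 m.
Total head at OW-8: h = 23.54 m (water level in the piezometer is the total head).
Head difference: h(OW-6) − h(OW-8) = 30.65 − 23.54 = 7.11 m.
Hydraulic gradient: i = |Δh| / L = 7.11 / 2112.7 = 0.00337.

i ≈ 0.00337 m/m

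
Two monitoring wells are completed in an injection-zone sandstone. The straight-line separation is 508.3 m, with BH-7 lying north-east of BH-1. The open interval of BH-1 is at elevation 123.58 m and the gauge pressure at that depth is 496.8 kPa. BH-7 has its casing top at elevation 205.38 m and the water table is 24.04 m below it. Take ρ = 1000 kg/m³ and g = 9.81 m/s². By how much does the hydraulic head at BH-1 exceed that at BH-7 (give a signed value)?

Pressure head at BH-1: ψ = P/(ρg) = 496.8×1000 / (1000 × 9.81) = 50.64 m.
Total head at BH-1: h = z + ψ = 123.58 + 50.64 = 174.22 m.
Total head at BH-7: h = 205.38 − 24.04 = 181.34 m.
Head difference: h(BH-1) − h(BH-7) = 174.22 − 181.34 = -7.12 m.

Δh ≈ -7.12 m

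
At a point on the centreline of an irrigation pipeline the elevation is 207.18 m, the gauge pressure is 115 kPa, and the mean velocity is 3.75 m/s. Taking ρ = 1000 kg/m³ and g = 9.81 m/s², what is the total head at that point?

Pressure head ψ = P/(ρg) = 115×1000 / (1000 × 9.81) = 11.72 m.
Velocity head = v²/(2g) = 3.75² / (2 × 9.81) = 0.717 m.
h = z + ψ + v²/(2g) = 207.18 + 11.72 + 0.717 = 219.62 m.

h ≈ 219.62 m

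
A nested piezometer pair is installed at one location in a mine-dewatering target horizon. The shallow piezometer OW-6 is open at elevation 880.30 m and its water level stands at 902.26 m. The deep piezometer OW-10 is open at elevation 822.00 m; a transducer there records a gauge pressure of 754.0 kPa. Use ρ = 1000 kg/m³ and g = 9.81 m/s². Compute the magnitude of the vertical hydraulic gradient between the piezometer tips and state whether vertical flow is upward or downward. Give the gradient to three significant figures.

Total head at OW-6: h = 902.26 m (water level in the standpipe).
Pressure head at OW-10: ψ = P/(ρg) = 754.0×1000 / (1000 × 9.81) = 76.86 m.
Total head at OW-10: h = z + ψ = 822.00 + 76.86 = 898.86 m.
Δh = h(OW-6) − h(OW-10) = 902.26 − 898.86 = 3.40 m.
Vertical separation Δz = 880.30 − 822.00 = 58.30 m.
|i_v| = |Δh| / Δz = 3.40 / 58.30 = 0.0583.
Head is higher in the shallow piezometer, so vertical flow is downward (recharge condition).

|i_v| ≈ 0.0583; vertical flow is downward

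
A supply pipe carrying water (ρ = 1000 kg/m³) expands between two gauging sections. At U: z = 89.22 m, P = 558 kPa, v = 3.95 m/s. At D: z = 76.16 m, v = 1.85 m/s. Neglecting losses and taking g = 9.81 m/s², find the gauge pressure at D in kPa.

Pressure head at U: ψ₁ = P₁/(ρg) = 558×1000 / (1000 × 9.81) = 56.88 m.
Velocity heads: v₁²/2g = 3.95²/19.62 = 0.795 m; v₂²/2g = 1.85²/19.62 = 0.174 m.
Total head H = z₁ + ψ₁ + v₁²/2g = 89.22 + 56.88 + 0.795 = 146.89 m.
ψ₂ = H − z₂ − v₂²/2g = 146.89 − 76.16 − 0.174 = 70.56 m.
P₂ = ρgψ₂ = 1000 × 9.81 × 70.56 ≈ 692 kPa.

P₂ ≈ 692 kPa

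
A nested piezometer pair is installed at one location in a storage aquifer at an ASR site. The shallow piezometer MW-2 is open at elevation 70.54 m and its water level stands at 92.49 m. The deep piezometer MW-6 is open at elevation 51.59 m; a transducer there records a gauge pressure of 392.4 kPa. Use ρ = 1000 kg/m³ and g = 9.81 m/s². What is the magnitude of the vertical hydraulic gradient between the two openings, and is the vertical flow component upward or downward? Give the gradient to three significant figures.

Total head at MW-2: h = 92.49 m (water level in the standpipe).
Pressure head at MW-6: ψ = P/(ρg) = 392.4×1000 / (1000 × 9.81) = 40.00 m.
Total head at MW-6: h = z + ψ = 51.59 + 40.00 = 91.59 m.
Δh = h(MW-2) − h(MW-6) = 92.49 − 91.59 = 0.90 m.
Vertical separation Δz = 70.54 − 51.59 = 18.95 m.
|i_v| = |Δh| / Δz = 0.90 / 18.95 = 0.0475.
Head is higher in the shallow piezometer, so vertical flow is downward (recharge condition).

|i_v| ≈ 0.0475; vertical flow is downward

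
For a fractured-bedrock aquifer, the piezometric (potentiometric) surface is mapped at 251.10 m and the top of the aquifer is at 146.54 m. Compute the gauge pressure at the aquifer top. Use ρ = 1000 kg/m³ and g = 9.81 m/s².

P ≈ 1030 kPa

Pressure head at the aquifer top: ψ = h − z = 251.10 − 146.54 = 104.56 m.
P = ρgψ = 1000 × 9.81 × 104.56 = 1025734 Pa ≈ 1030 kPa.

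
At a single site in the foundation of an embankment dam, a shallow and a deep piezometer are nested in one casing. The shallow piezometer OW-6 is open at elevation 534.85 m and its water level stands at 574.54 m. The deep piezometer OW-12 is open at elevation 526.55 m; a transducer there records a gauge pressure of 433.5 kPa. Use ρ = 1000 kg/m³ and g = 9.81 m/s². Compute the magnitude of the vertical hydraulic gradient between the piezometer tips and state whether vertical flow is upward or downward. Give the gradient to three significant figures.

Total head at OW-6: h = 574.54 m (water level in the standpipe).
Pressure head at OW-12: ψ = P/(ρg) = 433.5×1000 / (1000 × 9.81) = 44.19 m.
Total head at OW-12: h = z + ψ = 526.55 + 44.19 = 570.74 m.
Δh = h(OW-6) − h(OW-12) = 574.54 − 570.74 = 3.80 m.
Vertical separation Δz = 534.85 − 526.55 = 8.30 m.
|i_v| = |Δh| / Δz = 3.80 / 8.30 = 0.458.
Head is higher in the shallow piezometer, so vertical flow is downward (recharge condition).

|i_v| ≈ 0.458; vertical flow is downward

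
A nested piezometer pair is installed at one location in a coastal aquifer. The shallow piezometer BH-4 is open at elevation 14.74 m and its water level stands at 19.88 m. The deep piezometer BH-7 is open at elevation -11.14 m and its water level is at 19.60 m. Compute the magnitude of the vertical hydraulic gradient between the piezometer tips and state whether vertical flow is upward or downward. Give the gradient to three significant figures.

Total head at BH-4: h = 19.88 m (water level in the standpipe).
Total head at BH-7: h = 19.60 m.
Δh = h(BH-4) − h(BH-7) = 19.88 − 19.60 = 0.28 m.
Vertical separation Δz = 14.74 − (-11.14) = 25.88 m.
|i_v| = |Δh| / Δz = 0.28 / 25.88 = 0.0108.
Head is higher in the shallow piezometer, so vertical flow is downward (recharge condition).

|i_v| ≈ 0.0108; vertical flow is downward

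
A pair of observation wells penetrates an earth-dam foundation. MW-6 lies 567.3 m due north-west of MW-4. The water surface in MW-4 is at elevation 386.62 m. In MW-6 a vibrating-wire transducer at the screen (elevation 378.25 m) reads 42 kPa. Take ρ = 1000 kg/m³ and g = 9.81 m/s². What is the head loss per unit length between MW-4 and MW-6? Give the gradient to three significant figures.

Total head at MW-4: h = 386.62 m (water level in the piezometer is the total head).
Pressure head at MW-6: ψ = P/(ρg) = 42×1000 / (1000 × 9.81) = 4.28 m.
Total head at MW-6: h = z + ψ = 378.25 + 4.28 = 382.53 m.
Head difference: h(MW-4) − h(MW-6) = 386.62 − 382.53 = 4.09 m.
Hydraulic gradient: i = |Δh| / L = 4.09 / 567.3 = 0.00721.

i ≈ 0.00721 m/m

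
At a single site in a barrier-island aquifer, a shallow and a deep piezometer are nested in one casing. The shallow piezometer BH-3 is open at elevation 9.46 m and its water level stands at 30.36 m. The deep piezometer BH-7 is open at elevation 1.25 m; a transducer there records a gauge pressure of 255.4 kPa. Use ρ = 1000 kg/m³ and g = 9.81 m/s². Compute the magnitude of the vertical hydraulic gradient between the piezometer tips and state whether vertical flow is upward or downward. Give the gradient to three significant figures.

|i_v| ≈ 0.375; vertical flow is downward

Total head at BH-3: h = 30.36 m (water level in the standpipe).
Pressure head at BH-7: ψ = P/(ρg) = 255.4×1000 / (1000 × 9.81) = 26.03 m.
Total head at BH-7: h = z + ψ = 1.25 + 26.03 = 27.28 m.
Δh = h(BH-3) − h(BH-7) = 30.36 − 27.28 = 3.08 m.
Vertical separation Δz = 9.46 − 1.25 = 8.21 m.
|i_v| = |Δh| / Δz = 3.08 / 8.21 = 0.375.
Head is higher in the shallow piezometer, so vertical flow is downward (recharge condition).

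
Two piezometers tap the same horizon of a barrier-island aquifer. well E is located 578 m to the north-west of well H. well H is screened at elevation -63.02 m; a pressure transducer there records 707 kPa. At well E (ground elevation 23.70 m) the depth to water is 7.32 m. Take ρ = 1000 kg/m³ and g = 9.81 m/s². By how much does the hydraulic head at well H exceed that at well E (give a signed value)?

Pressure head at well H: ψ = P/(ρg) = 707×1000 / (1000 × 9.81) = 72.07 m.
Total head at well H: h = z + ψ = -63.02 + 72.07 = 9.05 m.
Total head at well E: h = 23.70 − 7.32 = 16.38 m.
Head difference: h(well H) − h(well E) = 9.05 − 16.38 = -7.33 m.

Δh ≈ -7.33 m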